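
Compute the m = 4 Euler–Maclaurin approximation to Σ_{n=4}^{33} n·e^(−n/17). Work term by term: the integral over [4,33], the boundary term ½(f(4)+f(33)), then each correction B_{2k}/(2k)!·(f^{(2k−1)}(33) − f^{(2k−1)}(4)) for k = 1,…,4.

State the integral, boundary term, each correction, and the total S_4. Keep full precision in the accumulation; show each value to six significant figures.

Integral: ∫_4^33 x·e^(−x/17) dx = 160.146.
Boundary: ½(f(4) + f(33)) = ½(3.16135 + 4.73665) = 3.94900.
So far: 164.095.
Correction k=1: B_{2}/2! · (f^{(1)}(33) − f^{(1)}(4)) = 1/12 · (-0.135092 − 0.604376) = -0.0616223.
After k=1: 164.033.
Correction k=2: B_{4}/4! · (f^{(3)}(33) − f^{(3)}(4)) = −1/720 · (0.000525876 − 0.00756074) = 9.77064e-06.
After k=2: 164.033.
Correction k=3: B_{6}/6! · (f^{(5)}(33) − f^{(5)}(4)) = 1/30240 · (5.25674e-06 − 4.50872e-05) = -1.31715e-09.
After k=3: 164.033.
Correction k=4: B_{8}/8! · (f^{(7)}(33) − f^{(7)}(4)) = −1/1209600 · (3.00825e-08 − 2.21497e-07) = 1.58246e-13.

S_4 ≈ 164.033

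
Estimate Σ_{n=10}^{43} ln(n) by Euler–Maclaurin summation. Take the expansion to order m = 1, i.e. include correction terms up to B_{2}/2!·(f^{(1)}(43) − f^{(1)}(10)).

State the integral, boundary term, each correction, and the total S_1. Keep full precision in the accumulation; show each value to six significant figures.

The integral term ∫_10^43 ln(x) dx = 105.706.
Endpoint term: (f(10) + f(43))/2 = (2.30259 + 3.76120)/2 = 3.03189.
Integral + boundary = 108.738.
Order-1 term: 1/12 · (0.0232558 − 0.100000) = -0.00639535.

S_1 ≈ 108.731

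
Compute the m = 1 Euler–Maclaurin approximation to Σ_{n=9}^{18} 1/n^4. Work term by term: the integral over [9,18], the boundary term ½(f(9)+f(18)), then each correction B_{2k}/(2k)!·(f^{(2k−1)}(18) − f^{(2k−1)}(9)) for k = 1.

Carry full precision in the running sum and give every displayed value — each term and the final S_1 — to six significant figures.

S_1 ≈ 0.000486531

Integral: ∫_9^18 1/x^4 dx = 0.000400091.
Boundary: ½(f(9) + f(18)) = ½(0.000152416 + 9.52599e-06) = 8.09709e-05.
So far: 0.000481062.
Order-1 term: 1/12 · (-2.11689e-06 − (-6.77404e-05)) = 5.46862e-06.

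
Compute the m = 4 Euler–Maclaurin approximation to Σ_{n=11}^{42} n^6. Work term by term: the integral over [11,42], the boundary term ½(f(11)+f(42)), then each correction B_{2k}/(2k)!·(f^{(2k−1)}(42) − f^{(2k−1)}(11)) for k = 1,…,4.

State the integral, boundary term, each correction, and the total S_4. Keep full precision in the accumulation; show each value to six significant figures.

S_4 ≈ 3.57421e+10

Integral: ∫_11^42 x^6 dx = 3.29314e+10.
Endpoint term: (f(11) + f(42))/2 = (1.77156e+06 + 5.48903e+09)/2 = 2.74540e+09.
Running total after boundary: 3.56768e+10.
k=1: B_{2}/(2)! × [f^{(1)}(42) − f^{(1)}(11)] = 1/12 × (7.84147e+08 − 966306) = 6.52651e+07.
After k=1: 3.57421e+10.
k=2: B_{4}/(4)! × [f^{(3)}(42) − f^{(3)}(11)] = −1/720 × (8.89056e+06 − 159720) = -12126.2.
After k=2: 3.57421e+10.
k=3: B_{6}/(6)! × [f^{(5)}(42) − f^{(5)}(11)] = 1/30240 × (30240.0 − 7920.00) = 0.738095.
After k=3: 3.57421e+10.
k=4: B_{8}/(8)! × [f^{(7)}(42) − f^{(7)}(11)] = −1/1209600 × (0.00000 − 0.00000) = 0.00000.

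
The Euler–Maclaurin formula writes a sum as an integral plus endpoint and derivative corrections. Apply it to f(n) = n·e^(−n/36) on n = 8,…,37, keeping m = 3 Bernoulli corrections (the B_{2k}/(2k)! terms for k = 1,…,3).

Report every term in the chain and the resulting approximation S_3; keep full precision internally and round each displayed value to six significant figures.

S_3 ≈ 337.836

Integral: ∫_8^37 x·e^(−x/36) dx = 328.067.
Boundary: ½(f(8) + f(37)) = ½(6.40590 + 13.2386) = 9.82227.
So far: 337.889.
Order-1 term: 1/12 · (-0.00993892 − 0.622796) = -0.0527279.
Running total after k=1: 337.836.
Order-2 term: −1/720 · (0.000544493 − 0.00171626) = 1.62745e-06.
Running total after k=2: 337.836.
Order-3 term: 1/30240 · (8.46185e-07 − 2.27775e-06) = -4.73401e-11.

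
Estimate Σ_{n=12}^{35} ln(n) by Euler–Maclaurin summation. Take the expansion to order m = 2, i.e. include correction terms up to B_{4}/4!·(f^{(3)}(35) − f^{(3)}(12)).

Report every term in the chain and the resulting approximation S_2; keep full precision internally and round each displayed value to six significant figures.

S_2 ≈ 74.6339

The integral term ∫_12^35 ln(x) dx = 71.6183.
Endpoint term: (f(12) + f(35))/2 = (2.48491 + 3.55535)/2 = 3.02013.
Integral + boundary = 74.6384.
k=1: B_{2}/(2)! × [f^{(1)}(35) − f^{(1)}(12)] = 1/12 × (0.0285714 − 0.0833333) = -0.00456349.
Running total after k=1: 74.6339.
k=2: B_{4}/(4)! × [f^{(3)}(35) − f^{(3)}(12)] = −1/720 × (4.66472e-05 − 0.00115741) = 1.54272e-06.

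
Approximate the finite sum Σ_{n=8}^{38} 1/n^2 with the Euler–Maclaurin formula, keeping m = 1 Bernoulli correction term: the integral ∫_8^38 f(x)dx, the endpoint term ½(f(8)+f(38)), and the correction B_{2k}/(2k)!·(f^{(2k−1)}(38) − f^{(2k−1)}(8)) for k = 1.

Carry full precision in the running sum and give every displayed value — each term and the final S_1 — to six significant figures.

The integral term ∫_8^38 1/x^2 dx = 0.0986842.
Boundary: ½(f(8) + f(38)) = ½(0.0156250 + 0.000692521) = 0.00815876.
So far: 0.106843.
Correction k=1: B_{2}/2! · (f^{(1)}(38) − f^{(1)}(8)) = 1/12 · (-3.64485e-05 − (-0.00390625)) = 0.000322483.

S_1 ≈ 0.107165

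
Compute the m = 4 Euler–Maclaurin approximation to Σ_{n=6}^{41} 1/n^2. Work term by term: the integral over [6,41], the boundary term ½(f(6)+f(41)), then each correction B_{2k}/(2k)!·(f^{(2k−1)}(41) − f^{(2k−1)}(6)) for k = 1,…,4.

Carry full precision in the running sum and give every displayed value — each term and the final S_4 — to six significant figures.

S_4 ≈ 0.157228

∫_6^41 1/x^2 dx evaluates to 0.142276.
Boundary: ½(f(6) + f(41)) = ½(0.0277778 + 0.000594884) = 0.0141863.
Integral + boundary = 0.156463.
k=1: B_{2}/(2)! × [f^{(1)}(41) − f^{(1)}(6)] = 1/12 × (-2.90187e-05 − (-0.00925926)) = 0.000769187.
After k=1: 0.157232.
k=2: B_{4}/(4)! × [f^{(3)}(41) − f^{(3)}(6)] = −1/720 × (-2.07153e-07 − (-0.00308642)) = -4.28641e-06.
After k=2: 0.157228.
k=3: B_{6}/(6)! × [f^{(5)}(41) − f^{(5)}(6)] = 1/30240 × (-3.69697e-09 − (-0.00257202)) = 8.50533e-08.
After k=3: 0.157228.
k=4: B_{8}/(8)! × [f^{(7)}(41) − f^{(7)}(6)] = −1/1209600 × (-1.23159e-10 − (-0.00400091)) = -3.30763e-09.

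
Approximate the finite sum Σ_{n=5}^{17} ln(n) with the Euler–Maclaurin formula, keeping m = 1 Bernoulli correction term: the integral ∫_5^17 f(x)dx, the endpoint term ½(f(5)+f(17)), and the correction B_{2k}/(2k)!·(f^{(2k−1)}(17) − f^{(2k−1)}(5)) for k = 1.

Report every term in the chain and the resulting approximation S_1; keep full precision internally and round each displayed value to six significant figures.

The integral term ∫_5^17 ln(x) dx = 28.1174.
Boundary: ½(f(5) + f(17)) = ½(1.60944 + 2.83321) = 2.22133.
Integral + boundary = 30.3388.
Correction k=1: B_{2}/2! · (f^{(1)}(17) − f^{(1)}(5)) = 1/12 · (0.0588235 − 0.200000) = -0.0117647.

S_1 ≈ 30.3270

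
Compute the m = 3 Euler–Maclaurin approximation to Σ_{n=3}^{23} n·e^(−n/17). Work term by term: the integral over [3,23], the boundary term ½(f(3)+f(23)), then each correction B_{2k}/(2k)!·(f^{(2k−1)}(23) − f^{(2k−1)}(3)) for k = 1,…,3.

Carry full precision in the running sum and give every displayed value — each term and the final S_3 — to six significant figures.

S_3 ≈ 113.395

Integral: ∫_3^23 x·e^(−x/17) dx = 109.230.
½[f(3) + f(23)] = ½[2.51467 + 5.94501] = 4.22984.
So far: 113.460.
k=1: B_{2}/(2)! × [f^{(1)}(23) − f^{(1)}(3)] = 1/12 × (-0.0912279 − 0.690302) = -0.0651275.
Running total after k=1: 113.395.
k=2: B_{4}/(4)! × [f^{(3)}(23) − f^{(3)}(3)] = −1/720 × (0.00147311 − 0.00818944) = 9.32823e-06.
Running total after k=2: 113.395.
k=3: B_{6}/(6)! × [f^{(5)}(23) − f^{(5)}(3)] = 1/30240 × (1.12868e-05 − 4.84093e-05) = -1.22760e-09.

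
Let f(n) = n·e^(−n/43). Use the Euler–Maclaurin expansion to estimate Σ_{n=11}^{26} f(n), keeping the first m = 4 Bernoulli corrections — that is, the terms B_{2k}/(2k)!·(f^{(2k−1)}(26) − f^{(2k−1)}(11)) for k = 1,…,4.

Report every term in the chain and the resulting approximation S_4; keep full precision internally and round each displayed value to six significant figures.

S_4 ≈ 188.454

The integral term ∫_11^26 x·e^(−x/43) dx = 177.124.
½[f(11) + f(26)] = ½[8.51715 + 14.2029] = 11.3600.
Running total after boundary: 188.484.
k=1: B_{2}/(2)! × [f^{(1)}(26) − f^{(1)}(11)] = 1/12 × (0.215965 − 0.576213) = -0.0300206.
After k=1: 188.454.
k=2: B_{4}/(4)! × [f^{(3)}(26) − f^{(3)}(11)] = −1/720 × (0.000707677 − 0.00114915) = 6.13162e-07.
After k=2: 188.454.
k=3: B_{6}/(6)! × [f^{(5)}(26) − f^{(5)}(11)] = 1/30240 × (7.02300e-07 − 1.07446e-06) = -1.23068e-11.
After k=3: 188.454.
k=4: B_{8}/(8)! × [f^{(7)}(26) − f^{(7)}(11)] = −1/1209600 × (5.52658e-10 − 8.26076e-10) = 2.26040e-16.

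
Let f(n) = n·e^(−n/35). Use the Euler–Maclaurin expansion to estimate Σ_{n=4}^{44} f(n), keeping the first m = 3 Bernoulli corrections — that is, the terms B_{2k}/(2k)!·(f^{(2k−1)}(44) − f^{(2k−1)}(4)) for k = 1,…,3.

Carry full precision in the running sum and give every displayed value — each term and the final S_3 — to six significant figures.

S_3 ≈ 439.007

Integral: ∫_4^44 x·e^(−x/35) dx = 431.037.
Endpoint term: (f(4) + f(44))/2 = (3.56801 + 12.5165)/2 = 8.04225.
Integral + boundary = 439.079.
Correction k=1: B_{2}/2! · (f^{(1)}(44) − f^{(1)}(4)) = 1/12 · (-0.0731483 − 0.790060) = -0.0719340.
Running total after k=1: 439.007.
Correction k=2: B_{4}/4! · (f^{(3)}(44) − f^{(3)}(4)) = −1/720 · (0.000404721 − 0.00210128) = 2.35633e-06.
Running total after k=2: 439.007.
Correction k=3: B_{6}/6! · (f^{(5)}(44) − f^{(5)}(4)) = 1/30240 · (7.09514e-07 − 2.90417e-06) = -7.25747e-11.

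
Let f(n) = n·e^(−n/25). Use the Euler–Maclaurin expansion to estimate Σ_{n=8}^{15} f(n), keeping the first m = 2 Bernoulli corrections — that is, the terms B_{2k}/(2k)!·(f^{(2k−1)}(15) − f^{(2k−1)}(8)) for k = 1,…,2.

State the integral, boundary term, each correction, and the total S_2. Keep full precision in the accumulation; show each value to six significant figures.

S_2 ≈ 57.2591

∫_8^15 x·e^(−x/25) dx evaluates to 50.2613.
Boundary: ½(f(8) + f(15)) = ½(5.80919 + 8.23217) = 7.02068.
Integral + boundary = 57.2820.
k=1: B_{2}/(2)! × [f^{(1)}(15) − f^{(1)}(8)] = 1/12 × (0.219525 − 0.493781) = -0.0228547.
Partial sum through k=1: 57.2591.
k=2: B_{4}/(4)! × [f^{(3)}(15) − f^{(3)}(8)] = −1/720 × (0.00210744 − 0.00311373) = 1.39763e-06.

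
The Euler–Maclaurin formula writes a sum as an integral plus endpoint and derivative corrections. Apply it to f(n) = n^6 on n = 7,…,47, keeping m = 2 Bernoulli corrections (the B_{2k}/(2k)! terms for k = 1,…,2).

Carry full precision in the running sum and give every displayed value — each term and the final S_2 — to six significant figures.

S_2 ≈ 7.78789e+10

The integral term ∫_7^47 x^6 dx = 7.23746e+10.
½[f(7) + f(47)] = ½[117649 + 1.07792e+10] = 5.38967e+09.
Running total after boundary: 7.77643e+10.
k=1: B_{2}/(2)! × [f^{(1)}(47) − f^{(1)}(7)] = 1/12 × (1.37607e+09 − 100842) = 1.14664e+08.
After k=1: 7.78789e+10.
k=2: B_{4}/(4)! × [f^{(3)}(47) − f^{(3)}(7)] = −1/720 × (1.24588e+07 − 41160.0) = -17246.7.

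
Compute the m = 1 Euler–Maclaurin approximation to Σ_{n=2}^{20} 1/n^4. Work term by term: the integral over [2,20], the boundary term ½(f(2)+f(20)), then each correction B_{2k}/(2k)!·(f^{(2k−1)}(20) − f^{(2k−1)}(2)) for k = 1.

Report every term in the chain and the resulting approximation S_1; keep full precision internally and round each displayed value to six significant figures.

Integral: ∫_2^20 1/x^4 dx = 0.0416250.
½[f(2) + f(20)] = ½[0.0625000 + 6.25000e-06] = 0.0312531.
So far: 0.0728781.
k=1: B_{2}/(2)! × [f^{(1)}(20) − f^{(1)}(2)] = 1/12 × (-1.25000e-06 − (-0.125000)) = 0.0104166.

S_1 ≈ 0.0832947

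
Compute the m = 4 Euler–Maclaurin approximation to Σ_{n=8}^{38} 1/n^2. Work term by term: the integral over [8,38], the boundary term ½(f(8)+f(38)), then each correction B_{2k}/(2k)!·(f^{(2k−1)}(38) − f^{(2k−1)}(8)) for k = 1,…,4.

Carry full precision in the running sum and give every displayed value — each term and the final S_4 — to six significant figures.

S_4 ≈ 0.107164

The integral term ∫_8^38 1/x^2 dx = 0.0986842.
Endpoint term: (f(8) + f(38))/2 = (0.0156250 + 0.000692521)/2 = 0.00815876.
Integral + boundary = 0.106843.
Order-1 term: 1/12 · (-3.64485e-05 − (-0.00390625)) = 0.000322483.
Running total after k=1: 0.107165.
Order-2 term: −1/720 · (-3.02896e-07 − (-0.000732422)) = -1.01683e-06.
Running total after k=2: 0.107164.
Order-3 term: 1/30240 · (-6.29285e-09 − (-0.000343323)) = 1.13531e-08.
Running total after k=3: 0.107164.
Order-4 term: −1/1209600 · (-2.44044e-10 − (-0.000300407)) = -2.48352e-10.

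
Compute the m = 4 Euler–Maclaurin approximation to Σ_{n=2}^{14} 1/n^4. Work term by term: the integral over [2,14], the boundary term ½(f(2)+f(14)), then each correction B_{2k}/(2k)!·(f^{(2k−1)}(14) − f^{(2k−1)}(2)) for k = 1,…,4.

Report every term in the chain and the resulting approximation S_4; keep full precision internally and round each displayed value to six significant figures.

The integral term ∫_2^14 1/x^4 dx = 0.0415452.
Boundary: ½(f(2) + f(14)) = ½(0.0625000 + 2.60308e-05) = 0.0312630.
Integral + boundary = 0.0728082.
k=1: B_{2}/(2)! × [f^{(1)}(14) − f^{(1)}(2)] = 1/12 × (-7.43738e-06 − (-0.125000)) = 0.0104160.
After k=1: 0.0832243.
k=2: B_{4}/(4)! × [f^{(3)}(14) − f^{(3)}(2)] = −1/720 × (-1.13837e-06 − (-0.937500)) = -0.00130208.
After k=2: 0.0819222.
k=3: B_{6}/(6)! × [f^{(5)}(14) − f^{(5)}(2)] = 1/30240 × (-3.25250e-07 − (-13.1250)) = 0.000434028.
After k=3: 0.0823562.
k=4: B_{8}/(8)! × [f^{(7)}(14) − f^{(7)}(2)] = −1/1209600 × (-1.49349e-07 − (-295.312)) = -0.000244141.

S_4 ≈ 0.0821121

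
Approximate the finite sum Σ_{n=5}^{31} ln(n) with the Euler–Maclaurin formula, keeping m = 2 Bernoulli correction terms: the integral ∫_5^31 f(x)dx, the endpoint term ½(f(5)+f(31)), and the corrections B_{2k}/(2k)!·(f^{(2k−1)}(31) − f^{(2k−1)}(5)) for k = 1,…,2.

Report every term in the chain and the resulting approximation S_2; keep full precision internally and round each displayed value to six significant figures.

S_2 ≈ 74.9142

Integral: ∫_5^31 ln(x) dx = 72.4064.
Boundary: ½(f(5) + f(31)) = ½(1.60944 + 3.43399) = 2.52171.
Running total after boundary: 74.9281.
Correction k=1: B_{2}/2! · (f^{(1)}(31) − f^{(1)}(5)) = 1/12 · (0.0322581 − 0.200000) = -0.0139785.
After k=1: 74.9141.
Correction k=2: B_{4}/4! · (f^{(3)}(31) − f^{(3)}(5)) = −1/720 · (6.71344e-05 − 0.0160000) = 2.21290e-05.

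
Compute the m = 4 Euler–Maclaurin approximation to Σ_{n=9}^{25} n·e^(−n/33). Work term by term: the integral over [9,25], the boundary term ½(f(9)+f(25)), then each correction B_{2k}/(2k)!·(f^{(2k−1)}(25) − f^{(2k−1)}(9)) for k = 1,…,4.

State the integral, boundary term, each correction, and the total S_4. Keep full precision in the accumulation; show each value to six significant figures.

S_4 ≈ 167.125

Integral: ∫_9^25 x·e^(−x/33) dx = 157.876.
Boundary: ½(f(9) + f(25)) = ½(6.85170 + 11.7200) = 9.28587.
Integral + boundary = 167.162.
Correction k=1: B_{2}/2! · (f^{(1)}(25) − f^{(1)}(9)) = 1/12 · (0.113649 − 0.553673) = -0.0366687.
Running total after k=1: 167.125.
Correction k=2: B_{4}/4! · (f^{(3)}(25) − f^{(3)}(9)) = −1/720 · (0.000965337 − 0.00190659) = 1.30729e-06.
Running total after k=2: 167.125.
Correction k=3: B_{6}/6! · (f^{(5)}(25) − f^{(5)}(9)) = 1/30240 · (1.67706e-06 − 3.03467e-06) = -4.48945e-11.
Running total after k=3: 167.125.
Correction k=4: B_{8}/8! · (f^{(7)}(25) − f^{(7)}(9)) = −1/1209600 · (2.26599e-09 − 3.96562e-09) = 1.40512e-15.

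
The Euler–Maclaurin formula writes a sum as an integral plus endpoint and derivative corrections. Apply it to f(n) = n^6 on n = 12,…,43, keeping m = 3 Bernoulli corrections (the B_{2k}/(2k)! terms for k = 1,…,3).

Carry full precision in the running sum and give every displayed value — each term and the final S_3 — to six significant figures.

S_3 ≈ 4.20617e+10

The integral term ∫_12^43 x^6 dx = 3.88261e+10.
Boundary: ½(f(12) + f(43)) = ½(2.98598e+06 + 6.32136e+09) = 3.16217e+09.
So far: 4.19883e+10.
Correction k=1: B_{2}/2! · (f^{(1)}(43) − f^{(1)}(12)) = 1/12 · (8.82051e+08 − 1.49299e+06) = 7.33798e+07.
After k=1: 4.20617e+10.
Correction k=2: B_{4}/4! · (f^{(3)}(43) − f^{(3)}(12)) = −1/720 · (9.54084e+06 − 207360) = -12963.2.
After k=2: 4.20617e+10.
Correction k=3: B_{6}/6! · (f^{(5)}(43) − f^{(5)}(12)) = 1/30240 · (30960.0 − 8640.00) = 0.738095.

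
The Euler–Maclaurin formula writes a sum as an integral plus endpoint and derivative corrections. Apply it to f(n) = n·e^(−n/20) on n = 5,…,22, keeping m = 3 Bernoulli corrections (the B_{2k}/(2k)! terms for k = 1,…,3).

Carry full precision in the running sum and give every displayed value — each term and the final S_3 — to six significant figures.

S_3 ≈ 115.346

Integral: ∫_5^22 x·e^(−x/20) dx = 109.789.
Boundary: ½(f(5) + f(22)) = ½(3.89400 + 7.32316) = 5.60858.
So far: 115.397.
Correction k=1: B_{2}/2! · (f^{(1)}(22) − f^{(1)}(5)) = 1/12 · (-0.0332871 − 0.584101) = -0.0514490.
After k=1: 115.346.
Correction k=2: B_{4}/4! · (f^{(3)}(22) − f^{(3)}(5)) = −1/720 · (0.00158114 − 0.00535426) = 5.24044e-06.
After k=2: 115.346.
Correction k=3: B_{6}/6! · (f^{(5)}(22) − f^{(5)}(5)) = 1/30240 · (8.11373e-06 − 2.31206e-05) = -4.96260e-10.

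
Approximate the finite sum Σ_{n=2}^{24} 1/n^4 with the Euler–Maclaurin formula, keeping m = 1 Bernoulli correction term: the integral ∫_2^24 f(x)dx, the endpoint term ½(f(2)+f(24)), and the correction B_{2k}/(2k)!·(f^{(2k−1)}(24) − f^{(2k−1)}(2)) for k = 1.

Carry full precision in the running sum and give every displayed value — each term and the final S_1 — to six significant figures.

S_1 ≈ 0.0833107

Integral: ∫_2^24 1/x^4 dx = 0.0416426.
½[f(2) + f(24)] = ½[0.0625000 + 3.01408e-06] = 0.0312515.
Running total after boundary: 0.0728941.
Order-1 term: 1/12 · (-5.02347e-07 − (-0.125000)) = 0.0104166.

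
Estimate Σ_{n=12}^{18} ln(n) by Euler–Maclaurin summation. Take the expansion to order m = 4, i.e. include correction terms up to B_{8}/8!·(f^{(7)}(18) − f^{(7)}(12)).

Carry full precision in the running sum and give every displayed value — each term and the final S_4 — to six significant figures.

∫_12^18 ln(x) dx evaluates to 16.2078.
½[f(12) + f(18)] = ½[2.48491 + 2.89037] = 2.68764.
Running total after boundary: 18.8955.
Correction k=1: B_{2}/2! · (f^{(1)}(18) − f^{(1)}(12)) = 1/12 · (0.0555556 − 0.0833333) = -0.00231481.
After k=1: 18.8931.
Correction k=2: B_{4}/4! · (f^{(3)}(18) − f^{(3)}(12)) = −1/720 · (0.000342936 − 0.00115741) = 1.13121e-06.
After k=2: 18.8931.
Correction k=3: B_{6}/6! · (f^{(5)}(18) − f^{(5)}(12)) = 1/30240 · (1.27013e-05 − 9.64506e-05) = -2.76949e-09.
After k=3: 18.8931.
Correction k=4: B_{8}/8! · (f^{(7)}(18) − f^{(7)}(12)) = −1/1209600 · (1.17605e-06 − 2.00939e-05) = 1.56397e-11.

S_4 ≈ 18.8931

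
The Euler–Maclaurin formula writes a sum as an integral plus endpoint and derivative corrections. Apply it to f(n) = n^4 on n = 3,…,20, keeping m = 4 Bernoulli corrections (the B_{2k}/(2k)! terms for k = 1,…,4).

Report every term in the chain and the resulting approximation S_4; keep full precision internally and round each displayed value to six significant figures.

The integral term ∫_3^20 x^4 dx = 639951.
Endpoint term: (f(3) + f(20))/2 = (81.0000 + 160000)/2 = 80040.5.
Running total after boundary: 719992.
Order-1 term: 1/12 · (32000.0 − 108.000) = 2657.67.
Partial sum through k=1: 722650.
Order-2 term: −1/720 · (480.000 − 72.0000) = -0.566667.
Partial sum through k=2: 722649.
Order-3 term: 1/30240 · (0.00000 − 0.00000) = 0.00000.
Partial sum through k=3: 722649.
Order-4 term: −1/1209600 · (0.00000 − 0.00000) = 0.00000.

S_4 ≈ 722649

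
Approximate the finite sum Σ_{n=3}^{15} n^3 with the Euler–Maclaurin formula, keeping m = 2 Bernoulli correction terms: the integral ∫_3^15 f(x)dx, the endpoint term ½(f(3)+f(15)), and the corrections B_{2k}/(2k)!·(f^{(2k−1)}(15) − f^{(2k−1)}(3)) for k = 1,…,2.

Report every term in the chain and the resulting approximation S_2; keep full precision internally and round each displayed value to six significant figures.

Integral: ∫_3^15 x^3 dx = 12636.0.
½[f(3) + f(15)] = ½[27.0000 + 3375.00] = 1701.00.
Running total after boundary: 14337.0.
Order-1 term: 1/12 · (675.000 − 27.0000) = 54.0000.
Running total after k=1: 14391.0.
Order-2 term: −1/720 · (6.00000 − 6.00000) = 0.00000.

S_2 ≈ 14391.0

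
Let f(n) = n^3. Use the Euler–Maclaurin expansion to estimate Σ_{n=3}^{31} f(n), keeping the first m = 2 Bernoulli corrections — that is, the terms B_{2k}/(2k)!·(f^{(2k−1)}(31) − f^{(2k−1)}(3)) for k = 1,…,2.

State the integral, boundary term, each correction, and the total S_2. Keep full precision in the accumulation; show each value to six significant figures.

Integral: ∫_3^31 x^3 dx = 230860.
Endpoint term: (f(3) + f(31))/2 = (27.0000 + 29791.0)/2 = 14909.0.
Integral + boundary = 245769.
Order-1 term: 1/12 · (2883.00 − 27.0000) = 238.000.
Partial sum through k=1: 246007.
Order-2 term: −1/720 · (6.00000 − 6.00000) = 0.00000.

S_2 ≈ 246007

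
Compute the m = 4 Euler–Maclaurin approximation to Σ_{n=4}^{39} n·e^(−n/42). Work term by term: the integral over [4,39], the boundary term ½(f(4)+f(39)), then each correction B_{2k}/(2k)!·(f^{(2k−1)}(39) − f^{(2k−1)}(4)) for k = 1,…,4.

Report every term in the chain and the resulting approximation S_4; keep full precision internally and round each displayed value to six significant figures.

The integral term ∫_4^39 x·e^(−x/42) dx = 412.300.
Boundary: ½(f(4) + f(39)) = ½(3.63663 + 15.4096) = 9.52311.
So far: 421.823.
Order-1 term: 1/12 · (0.0282227 − 0.822570) = -0.0661956.
After k=1: 421.757.
Order-2 term: −1/720 · (0.000463979 − 0.00149710) = 1.43489e-06.
After k=2: 421.757.
Order-3 term: 1/30240 · (5.16983e-07 − 1.43304e-06) = -3.02930e-11.
After k=3: 421.757.
Order-4 term: −1/1209600 · (4.37041e-10 − 1.14365e-09) = 5.84165e-16.

S_4 ≈ 421.757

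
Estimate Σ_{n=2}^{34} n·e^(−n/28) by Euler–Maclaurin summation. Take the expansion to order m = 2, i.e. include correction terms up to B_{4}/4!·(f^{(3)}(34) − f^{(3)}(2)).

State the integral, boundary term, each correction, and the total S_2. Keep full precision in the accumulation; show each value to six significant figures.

S_2 ≈ 272.537

Integral: ∫_2^34 x·e^(−x/28) dx = 266.636.
½[f(2) + f(34)] = ½[1.86213 + 10.0953] = 5.97874.
So far: 272.615.
k=1: B_{2}/(2)! × [f^{(1)}(34) − f^{(1)}(2)] = 1/12 × (-0.0636261 − 0.864558) = -0.0773487.
Running total after k=1: 272.537.
k=2: B_{4}/(4)! × [f^{(3)}(34) − f^{(3)}(2)] = −1/720 × (0.000676298 − 0.00347791) = 3.89113e-06.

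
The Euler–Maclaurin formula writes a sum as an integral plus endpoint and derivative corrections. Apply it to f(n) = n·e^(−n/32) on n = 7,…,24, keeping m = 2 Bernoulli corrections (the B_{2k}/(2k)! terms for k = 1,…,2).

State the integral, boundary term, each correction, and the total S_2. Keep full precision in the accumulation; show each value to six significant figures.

S_2 ≈ 164.754

Integral: ∫_7^24 x·e^(−x/32) dx = 156.315.
Endpoint term: (f(7) + f(24))/2 = (5.62466 + 11.3368)/2 = 8.48073.
Running total after boundary: 164.796.
Order-1 term: 1/12 · (0.118092 − 0.627752) = -0.0424717.
After k=1: 164.754.
Order-2 term: −1/720 · (0.00103791 − 0.00218242) = 1.58959e-06.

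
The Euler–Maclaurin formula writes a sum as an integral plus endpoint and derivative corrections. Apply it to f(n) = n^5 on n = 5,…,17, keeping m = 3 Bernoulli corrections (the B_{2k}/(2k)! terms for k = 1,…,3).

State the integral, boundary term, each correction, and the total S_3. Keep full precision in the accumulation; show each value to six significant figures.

The integral term ∫_5^17 x^5 dx = 4.02032e+06.
Boundary: ½(f(5) + f(17)) = ½(3125.00 + 1.41986e+06) = 711491.
So far: 4.73182e+06.
k=1: B_{2}/(2)! × [f^{(1)}(17) − f^{(1)}(5)] = 1/12 × (417605 − 3125.00) = 34540.0.
Running total after k=1: 4.76636e+06.
k=2: B_{4}/(4)! × [f^{(3)}(17) − f^{(3)}(5)] = −1/720 × (17340.0 − 1500.00) = -22.0000.
Running total after k=2: 4.76633e+06.
k=3: B_{6}/(6)! × [f^{(5)}(17) − f^{(5)}(5)] = 1/30240 × (120.000 − 120.000) = 0.00000.

S_3 ≈ 4.76633e+06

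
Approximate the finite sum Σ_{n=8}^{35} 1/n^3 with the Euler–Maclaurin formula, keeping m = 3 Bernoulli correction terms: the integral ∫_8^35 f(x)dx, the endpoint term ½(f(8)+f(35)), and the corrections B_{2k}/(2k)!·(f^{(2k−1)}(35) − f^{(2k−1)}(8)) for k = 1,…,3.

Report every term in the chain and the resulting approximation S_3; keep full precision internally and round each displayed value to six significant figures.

∫_8^35 1/x^3 dx evaluates to 0.00740434.
½[f(8) + f(35)] = ½[0.00195312 + 2.33236e-05] = 0.000988224.
Integral + boundary = 0.00839256.
Correction k=1: B_{2}/2! · (f^{(1)}(35) − f^{(1)}(8)) = 1/12 · (-1.99917e-06 − (-0.000732422)) = 6.08686e-05.
Running total after k=1: 0.00845343.
Correction k=2: B_{4}/4! · (f^{(3)}(35) − f^{(3)}(8)) = −1/720 · (-3.26395e-08 − (-0.000228882)) = -3.17846e-07.
Running total after k=2: 0.00845311.
Correction k=3: B_{6}/6! · (f^{(5)}(35) − f^{(5)}(8)) = 1/30240 · (-1.11907e-09 − (-0.000150204)) = 4.96702e-09.

S_3 ≈ 0.00845312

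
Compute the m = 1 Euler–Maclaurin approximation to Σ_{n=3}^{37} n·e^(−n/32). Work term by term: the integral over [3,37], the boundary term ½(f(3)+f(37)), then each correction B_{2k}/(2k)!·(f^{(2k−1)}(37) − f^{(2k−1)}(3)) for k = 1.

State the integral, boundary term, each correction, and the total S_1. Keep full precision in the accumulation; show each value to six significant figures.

The integral term ∫_3^37 x·e^(−x/32) dx = 324.994.
½[f(3) + f(37)] = ½[2.73153 + 11.6426] = 7.18705.
Running total after boundary: 332.181.
Correction k=1: B_{2}/2! · (f^{(1)}(37) − f^{(1)}(3)) = 1/12 · (-0.0491662 − 0.825150) = -0.0728597.

S_1 ≈ 332.108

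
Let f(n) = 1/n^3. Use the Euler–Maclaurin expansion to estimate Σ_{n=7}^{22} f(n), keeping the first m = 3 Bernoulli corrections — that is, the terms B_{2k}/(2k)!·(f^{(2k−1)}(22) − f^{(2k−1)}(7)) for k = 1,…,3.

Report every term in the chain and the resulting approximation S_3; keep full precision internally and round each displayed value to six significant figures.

S_3 ≈ 0.0107781

Integral: ∫_7^22 1/x^3 dx = 0.00917102.
Boundary: ½(f(7) + f(22)) = ½(0.00291545 + 9.39144e-05) = 0.00150468.
Running total after boundary: 0.0106757.
Correction k=1: B_{2}/2! · (f^{(1)}(22) − f^{(1)}(7)) = 1/12 · (-1.28065e-05 − (-0.00124948)) = 0.000103056.
After k=1: 0.0107788.
Correction k=2: B_{4}/4! · (f^{(3)}(22) − f^{(3)}(7)) = −1/720 · (-5.29194e-07 − (-0.000509992)) = -7.07587e-07.
After k=2: 0.0107781.
Correction k=3: B_{6}/6! · (f^{(5)}(22) − f^{(5)}(7)) = 1/30240 · (-4.59218e-08 − (-0.000437136)) = 1.44540e-08.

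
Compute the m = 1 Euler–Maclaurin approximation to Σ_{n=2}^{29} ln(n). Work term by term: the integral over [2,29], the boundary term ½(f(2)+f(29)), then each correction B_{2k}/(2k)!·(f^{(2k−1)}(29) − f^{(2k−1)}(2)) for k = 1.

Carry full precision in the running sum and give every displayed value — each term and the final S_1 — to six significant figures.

S_1 ≈ 71.2567

∫_2^29 ln(x) dx evaluates to 69.2653.
Boundary: ½(f(2) + f(29)) = ½(0.693147 + 3.36730) = 2.03022.
Integral + boundary = 71.2955.
Order-1 term: 1/12 · (0.0344828 − 0.500000) = -0.0387931.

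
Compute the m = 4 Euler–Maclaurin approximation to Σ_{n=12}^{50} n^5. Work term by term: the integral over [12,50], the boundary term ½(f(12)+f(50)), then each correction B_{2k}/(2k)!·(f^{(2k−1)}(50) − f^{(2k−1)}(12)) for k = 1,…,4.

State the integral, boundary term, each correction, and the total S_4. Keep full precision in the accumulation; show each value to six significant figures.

∫_12^50 x^5 dx evaluates to 2.60367e+09.
½[f(12) + f(50)] = ½[248832 + 3.12500e+08] = 1.56374e+08.
So far: 2.76004e+09.
Correction k=1: B_{2}/2! · (f^{(1)}(50) − f^{(1)}(12)) = 1/12 · (3.12500e+07 − 103680) = 2.59553e+06.
Partial sum through k=1: 2.76264e+09.
Correction k=2: B_{4}/4! · (f^{(3)}(50) − f^{(3)}(12)) = −1/720 · (150000 − 8640.00) = -196.333.
Partial sum through k=2: 2.76264e+09.
Correction k=3: B_{6}/6! · (f^{(5)}(50) − f^{(5)}(12)) = 1/30240 · (120.000 − 120.000) = 0.00000.
Partial sum through k=3: 2.76264e+09.
Correction k=4: B_{8}/8! · (f^{(7)}(50) − f^{(7)}(12)) = −1/1209600 · (0.00000 − 0.00000) = 0.00000.

S_4 ≈ 2.76264e+09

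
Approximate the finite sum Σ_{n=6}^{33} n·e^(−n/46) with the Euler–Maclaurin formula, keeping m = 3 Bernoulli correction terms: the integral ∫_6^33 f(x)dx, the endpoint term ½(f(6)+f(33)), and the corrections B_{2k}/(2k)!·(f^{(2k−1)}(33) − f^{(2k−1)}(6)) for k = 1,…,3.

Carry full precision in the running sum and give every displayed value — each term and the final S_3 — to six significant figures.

∫_6^33 x·e^(−x/46) dx evaluates to 326.013.
Endpoint term: (f(6) + f(33))/2 = (5.26628 + 16.1048)/2 = 10.6855.
So far: 336.699.
Correction k=1: B_{2}/2! · (f^{(1)}(33) − f^{(1)}(6)) = 1/12 · (0.137920 − 0.763229) = -0.0521091.
Running total after k=1: 336.647.
Correction k=2: B_{4}/4! · (f^{(3)}(33) − f^{(3)}(6)) = −1/720 · (0.000526450 − 0.00119029) = 9.22003e-07.
Running total after k=2: 336.647.
Correction k=3: B_{6}/6! · (f^{(5)}(33) − f^{(5)}(6)) = 1/30240 · (4.66786e-07 − 9.54579e-07) = -1.61307e-11.

S_3 ≈ 336.647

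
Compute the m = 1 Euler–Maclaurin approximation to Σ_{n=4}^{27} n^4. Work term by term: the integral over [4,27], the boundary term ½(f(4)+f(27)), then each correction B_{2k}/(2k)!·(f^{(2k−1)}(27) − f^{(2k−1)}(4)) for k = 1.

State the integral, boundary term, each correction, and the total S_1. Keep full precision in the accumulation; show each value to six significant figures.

S_1 ≈ 3.14196e+06

The integral term ∫_4^27 x^4 dx = 2.86958e+06.
½[f(4) + f(27)] = ½[256.000 + 531441] = 265848.
So far: 3.13543e+06.
Order-1 term: 1/12 · (78732.0 − 256.000) = 6539.67.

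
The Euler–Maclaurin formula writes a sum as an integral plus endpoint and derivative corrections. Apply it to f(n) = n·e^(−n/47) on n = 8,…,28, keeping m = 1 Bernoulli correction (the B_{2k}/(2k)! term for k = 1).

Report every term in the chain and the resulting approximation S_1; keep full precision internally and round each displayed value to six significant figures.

S_1 ≈ 248.649

Integral: ∫_8^28 x·e^(−x/47) dx = 237.599.
Boundary: ½(f(8) + f(28)) = ½(6.74788 + 15.4323) = 11.0901.
Running total after boundary: 248.689.
k=1: B_{2}/(2)! × [f^{(1)}(28) − f^{(1)}(8)] = 1/12 × (0.222806 − 0.699913) = -0.0397589.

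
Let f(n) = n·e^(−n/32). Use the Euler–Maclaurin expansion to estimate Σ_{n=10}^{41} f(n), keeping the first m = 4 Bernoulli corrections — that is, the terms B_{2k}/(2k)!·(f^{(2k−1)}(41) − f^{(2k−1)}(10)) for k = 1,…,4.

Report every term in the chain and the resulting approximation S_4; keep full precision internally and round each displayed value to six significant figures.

S_4 ≈ 343.910

The integral term ∫_10^41 x·e^(−x/32) dx = 334.608.
½[f(10) + f(41)] = ½[7.31616 + 11.3853] = 9.35072.
So far: 343.958.
Correction k=1: B_{2}/2! · (f^{(1)}(41) − f^{(1)}(10)) = 1/12 · (-0.0781003 − 0.502986) = -0.0484238.
After k=1: 343.910.
Correction k=2: B_{4}/4! · (f^{(3)}(41) − f^{(3)}(10)) = −1/720 · (0.000466093 − 0.00192013) = 2.01950e-06.
After k=2: 343.910.
Correction k=3: B_{6}/6! · (f^{(5)}(41) − f^{(5)}(10)) = 1/30240 · (9.84821e-07 − 3.27058e-06) = -7.55872e-11.
After k=3: 343.910.
Correction k=4: B_{8}/8! · (f^{(7)}(41) − f^{(7)}(10)) = −1/1209600 · (1.47898e-09 − 4.55666e-09) = 2.54438e-15.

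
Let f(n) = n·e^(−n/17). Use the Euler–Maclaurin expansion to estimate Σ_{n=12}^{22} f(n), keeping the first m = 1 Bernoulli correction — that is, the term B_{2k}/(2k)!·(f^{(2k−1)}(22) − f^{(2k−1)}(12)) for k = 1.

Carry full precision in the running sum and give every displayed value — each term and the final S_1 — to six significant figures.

Integral: ∫_12^22 x·e^(−x/17) dx = 61.6261.
Endpoint term: (f(12) + f(22))/2 = (5.92407 + 6.03107)/2 = 5.97757.
Running total after boundary: 67.6037.
k=1: B_{2}/(2)! × [f^{(1)}(22) − f^{(1)}(12)] = 1/12 × (-0.0806293 − 0.145198) = -0.0188189.

S_1 ≈ 67.5849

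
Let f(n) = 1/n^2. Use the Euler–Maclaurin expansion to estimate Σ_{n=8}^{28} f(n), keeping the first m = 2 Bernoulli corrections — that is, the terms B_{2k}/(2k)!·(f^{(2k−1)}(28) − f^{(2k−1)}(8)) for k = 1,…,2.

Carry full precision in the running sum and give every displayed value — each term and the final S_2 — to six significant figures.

S_2 ≈ 0.0980529

The integral term ∫_8^28 1/x^2 dx = 0.0892857.
Endpoint term: (f(8) + f(28))/2 = (0.0156250 + 0.00127551)/2 = 0.00845026.
Integral + boundary = 0.0977360.
Order-1 term: 1/12 · (-9.11079e-05 − (-0.00390625)) = 0.000317929.
Partial sum through k=1: 0.0980539.
Order-2 term: −1/720 · (-1.39451e-06 − (-0.000732422)) = -1.01532e-06.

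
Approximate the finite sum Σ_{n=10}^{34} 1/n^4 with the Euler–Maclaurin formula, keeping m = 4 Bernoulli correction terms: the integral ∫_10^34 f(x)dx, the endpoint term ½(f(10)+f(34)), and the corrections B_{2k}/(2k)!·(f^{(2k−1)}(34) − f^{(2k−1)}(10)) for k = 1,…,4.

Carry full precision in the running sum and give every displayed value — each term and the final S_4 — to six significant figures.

S_4 ≈ 0.000378536

∫_10^34 1/x^4 dx evaluates to 0.000324852.
Endpoint term: (f(10) + f(34))/2 = (0.000100000 + 7.48315e-07)/2 = 5.03742e-05.
Running total after boundary: 0.000375227.
Order-1 term: 1/12 · (-8.80370e-08 − (-4.00000e-05)) = 3.32600e-06.
After k=1: 0.000378553.
Order-2 term: −1/720 · (-2.28470e-09 − (-1.20000e-05)) = -1.66635e-08.
After k=2: 0.000378536.
Order-3 term: 1/30240 · (-1.10677e-10 − (-6.72000e-06)) = 2.22219e-10.
After k=3: 0.000378536.
Order-4 term: −1/1209600 · (-8.61675e-12 − (-6.04800e-06)) = -4.99999e-12.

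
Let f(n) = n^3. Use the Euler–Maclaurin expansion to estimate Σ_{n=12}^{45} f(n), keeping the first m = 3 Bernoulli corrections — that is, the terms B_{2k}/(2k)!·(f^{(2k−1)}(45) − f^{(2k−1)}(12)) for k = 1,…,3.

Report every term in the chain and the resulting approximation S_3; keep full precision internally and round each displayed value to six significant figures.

∫_12^45 x^3 dx evaluates to 1.01997e+06.
Boundary: ½(f(12) + f(45)) = ½(1728.00 + 91125.0) = 46426.5.
Integral + boundary = 1.06640e+06.
Order-1 term: 1/12 · (6075.00 − 432.000) = 470.250.
After k=1: 1.06687e+06.
Order-2 term: −1/720 · (6.00000 − 6.00000) = 0.00000.
After k=2: 1.06687e+06.
Order-3 term: 1/30240 · (0.00000 − 0.00000) = 0.00000.

S_3 ≈ 1.06687e+06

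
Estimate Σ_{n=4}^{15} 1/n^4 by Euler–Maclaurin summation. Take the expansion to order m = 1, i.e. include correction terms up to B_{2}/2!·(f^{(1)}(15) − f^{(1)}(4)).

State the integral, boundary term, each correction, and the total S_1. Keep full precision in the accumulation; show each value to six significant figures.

S_1 ≈ 0.00739765

∫_4^15 1/x^4 dx evaluates to 0.00510957.
½[f(4) + f(15)] = ½[0.00390625 + 1.97531e-05] = 0.00196300.
Integral + boundary = 0.00707257.
k=1: B_{2}/(2)! × [f^{(1)}(15) − f^{(1)}(4)] = 1/12 × (-5.26749e-06 − (-0.00390625)) = 0.000325082.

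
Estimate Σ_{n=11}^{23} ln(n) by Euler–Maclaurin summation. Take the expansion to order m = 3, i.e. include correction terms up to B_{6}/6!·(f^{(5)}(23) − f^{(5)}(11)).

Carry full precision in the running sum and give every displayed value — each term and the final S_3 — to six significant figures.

S_3 ≈ 36.5023

The integral term ∫_11^23 ln(x) dx = 33.7395.
Endpoint term: (f(11) + f(23))/2 = (2.39790 + 3.13549)/2 = 2.76669.
Running total after boundary: 36.5062.
k=1: B_{2}/(2)! × [f^{(1)}(23) − f^{(1)}(11)] = 1/12 × (0.0434783 − 0.0909091) = -0.00395257.
Partial sum through k=1: 36.5023.
k=2: B_{4}/(4)! × [f^{(3)}(23) − f^{(3)}(11)] = −1/720 × (0.000164379 − 0.00150263) = 1.85868e-06.
Partial sum through k=2: 36.5023.
k=3: B_{6}/(6)! × [f^{(5)}(23) − f^{(5)}(11)] = 1/30240 × (3.72883e-06 − 0.000149021) = -4.80464e-09.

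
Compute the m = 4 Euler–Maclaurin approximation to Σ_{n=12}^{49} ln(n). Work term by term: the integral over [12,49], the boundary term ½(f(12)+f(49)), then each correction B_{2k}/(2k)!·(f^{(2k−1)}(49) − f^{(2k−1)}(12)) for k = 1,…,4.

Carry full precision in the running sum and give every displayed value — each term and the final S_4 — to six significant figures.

∫_12^49 ln(x) dx evaluates to 123.880.
½[f(12) + f(49)] = ½[2.48491 + 3.89182] = 3.18836.
Integral + boundary = 127.069.
Correction k=1: B_{2}/2! · (f^{(1)}(49) − f^{(1)}(12)) = 1/12 · (0.0204082 − 0.0833333) = -0.00524376.
Running total after k=1: 127.063.
Correction k=2: B_{4}/4! · (f^{(3)}(49) − f^{(3)}(12)) = −1/720 · (1.69997e-05 − 0.00115741) = 1.58390e-06.
Running total after k=2: 127.063.
Correction k=3: B_{6}/6! · (f^{(5)}(49) − f^{(5)}(12)) = 1/30240 · (8.49632e-08 − 9.64506e-05) = -3.18669e-09.
Running total after k=3: 127.063.
Correction k=4: B_{8}/8! · (f^{(7)}(49) − f^{(7)}(12)) = −1/1209600 · (1.06160e-09 − 2.00939e-05) = 1.66111e-11.

S_4 ≈ 127.063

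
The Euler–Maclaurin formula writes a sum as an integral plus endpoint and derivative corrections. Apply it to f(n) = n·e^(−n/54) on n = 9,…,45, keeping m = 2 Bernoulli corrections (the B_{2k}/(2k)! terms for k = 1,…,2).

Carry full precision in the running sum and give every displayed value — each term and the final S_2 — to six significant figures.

S_2 ≈ 569.904

The integral term ∫_9^45 x·e^(−x/54) dx = 556.369.
Boundary: ½(f(9) + f(45)) = ½(7.61834 + 19.5569) = 13.5876.
Integral + boundary = 569.956.
Order-1 term: 1/12 · (0.0724330 − 0.705401) = -0.0527474.
Running total after k=1: 569.904.
Order-2 term: −1/720 · (0.000322918 − 0.000822485) = 6.93842e-07.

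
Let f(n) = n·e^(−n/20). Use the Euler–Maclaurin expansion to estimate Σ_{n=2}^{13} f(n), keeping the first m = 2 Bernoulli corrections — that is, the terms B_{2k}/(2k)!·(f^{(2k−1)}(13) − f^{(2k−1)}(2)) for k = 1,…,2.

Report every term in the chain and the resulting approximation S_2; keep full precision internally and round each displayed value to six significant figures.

S_2 ≈ 57.8238

The integral term ∫_2^13 x·e^(−x/20) dx = 53.5783.
½[f(2) + f(13)] = ½[1.80967 + 6.78660] = 4.29813.
So far: 57.8764.
Correction k=1: B_{2}/2! · (f^{(1)}(13) − f^{(1)}(2)) = 1/12 · (0.182716 − 0.814354) = -0.0526365.
After k=1: 57.8237.
Correction k=2: B_{4}/4! · (f^{(3)}(13) − f^{(3)}(2)) = −1/720 · (0.00306702 − 0.00656007) = 4.85146e-06.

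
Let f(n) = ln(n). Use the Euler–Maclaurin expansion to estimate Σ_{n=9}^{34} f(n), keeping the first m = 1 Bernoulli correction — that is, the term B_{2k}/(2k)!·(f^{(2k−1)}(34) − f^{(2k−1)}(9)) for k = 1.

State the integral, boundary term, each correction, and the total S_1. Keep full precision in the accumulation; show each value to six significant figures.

S_1 ≈ 77.9762

∫_9^34 ln(x) dx evaluates to 75.1212.
½[f(9) + f(34)] = ½[2.19722 + 3.52636] = 2.86179.
So far: 77.9830.
k=1: B_{2}/(2)! × [f^{(1)}(34) − f^{(1)}(9)] = 1/12 × (0.0294118 − 0.111111) = -0.00680828.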